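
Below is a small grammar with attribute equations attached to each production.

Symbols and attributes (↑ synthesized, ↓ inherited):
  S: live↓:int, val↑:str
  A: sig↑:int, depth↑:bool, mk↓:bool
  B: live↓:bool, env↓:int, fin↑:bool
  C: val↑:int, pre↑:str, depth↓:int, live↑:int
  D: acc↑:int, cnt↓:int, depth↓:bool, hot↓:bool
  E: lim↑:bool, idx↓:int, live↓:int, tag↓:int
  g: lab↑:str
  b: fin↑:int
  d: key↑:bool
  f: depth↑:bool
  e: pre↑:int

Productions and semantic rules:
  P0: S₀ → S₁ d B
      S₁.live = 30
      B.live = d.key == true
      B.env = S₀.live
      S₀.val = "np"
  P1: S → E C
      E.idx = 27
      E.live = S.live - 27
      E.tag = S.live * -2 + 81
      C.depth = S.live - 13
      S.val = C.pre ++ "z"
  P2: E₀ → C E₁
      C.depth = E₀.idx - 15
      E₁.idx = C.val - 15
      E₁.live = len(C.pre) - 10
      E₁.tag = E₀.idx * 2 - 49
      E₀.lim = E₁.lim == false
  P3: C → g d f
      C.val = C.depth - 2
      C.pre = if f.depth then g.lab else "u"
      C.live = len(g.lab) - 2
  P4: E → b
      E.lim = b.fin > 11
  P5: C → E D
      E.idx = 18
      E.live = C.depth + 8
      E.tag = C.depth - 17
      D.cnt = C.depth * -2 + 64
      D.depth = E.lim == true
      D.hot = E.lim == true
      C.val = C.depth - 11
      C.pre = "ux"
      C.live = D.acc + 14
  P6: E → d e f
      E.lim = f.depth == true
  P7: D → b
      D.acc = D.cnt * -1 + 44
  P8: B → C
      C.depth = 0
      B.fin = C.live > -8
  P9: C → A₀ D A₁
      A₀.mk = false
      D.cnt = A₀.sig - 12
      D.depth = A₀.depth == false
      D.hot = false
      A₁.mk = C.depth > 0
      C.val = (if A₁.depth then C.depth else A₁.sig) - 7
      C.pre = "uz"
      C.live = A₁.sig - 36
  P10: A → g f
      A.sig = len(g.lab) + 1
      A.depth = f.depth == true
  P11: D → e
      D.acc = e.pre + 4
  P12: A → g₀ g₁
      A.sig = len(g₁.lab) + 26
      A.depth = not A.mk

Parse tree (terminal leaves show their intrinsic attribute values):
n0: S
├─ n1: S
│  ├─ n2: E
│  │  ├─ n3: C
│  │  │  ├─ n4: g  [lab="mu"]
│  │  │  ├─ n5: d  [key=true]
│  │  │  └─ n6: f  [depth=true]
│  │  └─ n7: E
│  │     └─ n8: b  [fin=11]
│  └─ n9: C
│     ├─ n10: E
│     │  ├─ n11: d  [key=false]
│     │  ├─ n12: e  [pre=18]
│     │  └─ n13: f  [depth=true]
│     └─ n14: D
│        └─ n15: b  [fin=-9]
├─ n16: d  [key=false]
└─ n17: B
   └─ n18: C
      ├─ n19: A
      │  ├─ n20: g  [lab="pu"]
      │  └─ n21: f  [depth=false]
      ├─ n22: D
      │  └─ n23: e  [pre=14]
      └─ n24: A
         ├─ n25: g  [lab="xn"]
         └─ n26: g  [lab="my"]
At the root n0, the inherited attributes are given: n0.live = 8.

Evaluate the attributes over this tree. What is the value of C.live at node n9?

28

1. n0.live = 8  [given at root]
2. n1.live = 30  [30]
3. n2.idx = 27  [27]
4. n2.live = 3  [S.live - 27]
5. n2.tag = 21  [S.live * -2 + 81]
6. n3.depth = 12  [E₀.idx - 15]
7. n4.lab = "mu"  [terminal]
8. n5.key = true  [terminal]
9. n6.depth = true  [terminal]
10. n3.val = 10  [C.depth - 2]
11. n3.pre = "mu"  [if f.depth then g.lab else "u"]
12. n3.live = 0  [len(g.lab) - 2]
13. n7.idx = -5  [C.val - 15]
14. n7.live = -8  [len(C.pre) - 10]
15. n7.tag = 5  [E₀.idx * 2 - 49]
16. n8.fin = 11  [terminal]
17. n7.lim = false  [b.fin > 11]
18. n2.lim = true  [E₁.lim == false]
19. n9.depth = 17  [S.live - 13]
20. n10.idx = 18  [18]
21. n10.live = 25  [C.depth + 8]
22. n10.tag = 0  [C.depth - 17]
23. n11.key = false  [terminal]
24. n12.pre = 18  [terminal]
25. n13.depth = true  [terminal]
26. n10.lim = true  [f.depth == true]
27. n14.cnt = 30  [C.depth * -2 + 64]
28. n14.depth = true  [E.lim == true]
29. n14.hot = true  [E.lim == true]
30. n15.fin = -9  [terminal]
31. n14.acc = 14  [D.cnt * -1 + 44]
32. n9.val = 6  [C.depth - 11]
33. n9.pre = "ux"  ["ux"]
34. n9.live = 28  [D.acc + 14]
35. n1.val = "uxz"  [C.pre ++ "z"]
36. n16.key = false  [terminal]
37. n17.live = false  [d.key == true]
38. n17.env = 8  [S₀.live]
39. n18.depth = 0  [0]
40. n19.mk = false  [false]
41. n20.lab = "pu"  [terminal]
42. n21.depth = false  [terminal]
43. n19.sig = 3  [len(g.lab) + 1]
44. n19.depth = false  [f.depth == true]
45. n22.cnt = -9  [A₀.sig - 12]
46. n22.depth = true  [A₀.depth == false]
47. n22.hot = false  [false]
48. n23.pre = 14  [terminal]
49. n22.acc = 18  [e.pre + 4]
50. n24.mk = false  [C.depth > 0]
51. n25.lab = "xn"  [terminal]
52. n26.lab = "my"  [terminal]
53. n24.sig = 28  [len(g₁.lab) + 26]
54. n24.depth = true  [not A.mk]
55. n18.val = -7  [(if A₁.depth then C.depth else A₁.sig) - 7]
56. n18.pre = "uz"  ["uz"]
57. n18.live = -8  [A₁.sig - 36]
58. n17.fin = false  [C.live > -8]
59. n0.val = "np"  ["np"]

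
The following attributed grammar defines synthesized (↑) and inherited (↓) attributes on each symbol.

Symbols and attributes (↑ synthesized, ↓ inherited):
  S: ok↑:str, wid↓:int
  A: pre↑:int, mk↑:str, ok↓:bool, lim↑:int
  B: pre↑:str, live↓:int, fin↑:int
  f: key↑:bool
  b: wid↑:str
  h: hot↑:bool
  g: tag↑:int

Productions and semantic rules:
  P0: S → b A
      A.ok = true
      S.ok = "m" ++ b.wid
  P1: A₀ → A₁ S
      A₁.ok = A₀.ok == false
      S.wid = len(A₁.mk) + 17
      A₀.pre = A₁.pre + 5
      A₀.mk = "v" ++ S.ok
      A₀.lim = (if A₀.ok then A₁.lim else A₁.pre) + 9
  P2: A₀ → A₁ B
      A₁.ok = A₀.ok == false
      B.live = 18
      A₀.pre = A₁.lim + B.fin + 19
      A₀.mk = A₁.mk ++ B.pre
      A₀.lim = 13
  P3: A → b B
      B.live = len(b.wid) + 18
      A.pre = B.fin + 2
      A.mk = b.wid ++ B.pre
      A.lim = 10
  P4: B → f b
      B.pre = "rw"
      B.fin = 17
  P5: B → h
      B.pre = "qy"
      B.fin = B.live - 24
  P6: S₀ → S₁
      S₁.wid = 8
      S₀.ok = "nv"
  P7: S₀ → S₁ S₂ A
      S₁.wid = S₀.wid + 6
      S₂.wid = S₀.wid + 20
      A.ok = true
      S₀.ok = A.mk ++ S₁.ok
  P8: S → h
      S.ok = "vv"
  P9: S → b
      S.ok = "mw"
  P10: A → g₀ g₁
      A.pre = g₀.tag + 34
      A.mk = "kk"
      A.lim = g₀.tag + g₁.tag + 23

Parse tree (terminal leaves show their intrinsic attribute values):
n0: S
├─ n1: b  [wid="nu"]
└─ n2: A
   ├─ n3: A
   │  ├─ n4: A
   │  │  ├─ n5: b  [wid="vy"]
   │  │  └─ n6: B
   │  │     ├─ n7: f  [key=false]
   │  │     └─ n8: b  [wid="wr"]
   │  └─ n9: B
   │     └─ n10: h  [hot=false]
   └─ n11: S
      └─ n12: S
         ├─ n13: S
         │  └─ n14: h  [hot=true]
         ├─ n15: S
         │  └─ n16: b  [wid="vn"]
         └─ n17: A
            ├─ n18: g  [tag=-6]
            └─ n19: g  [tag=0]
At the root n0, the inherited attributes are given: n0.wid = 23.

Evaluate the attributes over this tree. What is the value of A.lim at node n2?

1. n0.wid = 23  [given at root]
2. n1.wid = "nu"  [terminal]
3. n2.ok = true  [true]
4. n3.ok = false  [A₀.ok == false]
5. n4.ok = true  [A₀.ok == false]
6. n5.wid = "vy"  [terminal]
7. n6.live = 20  [len(b.wid) + 18]
8. n7.key = false  [terminal]
9. n8.wid = "wr"  [terminal]
10. n6.pre = "rw"  ["rw"]
11. n6.fin = 17  [17]
12. n4.pre = 19  [B.fin + 2]
13. n4.mk = "vyrw"  [b.wid ++ B.pre]
14. n4.lim = 10  [10]
15. n9.live = 18  [18]
16. n10.hot = false  [terminal]
17. n9.pre = "qy"  ["qy"]
18. n9.fin = -6  [B.live - 24]
19. n3.pre = 23  [A₁.lim + B.fin + 19]
20. n3.mk = "vyrwqy"  [A₁.mk ++ B.pre]
21. n3.lim = 13  [13]
22. n11.wid = 23  [len(A₁.mk) + 17]
23. n12.wid = 8  [8]
24. n13.wid = 14  [S₀.wid + 6]
25. n14.hot = true  [terminal]
26. n13.ok = "vv"  ["vv"]
27. n15.wid = 28  [S₀.wid + 20]
28. n16.wid = "vn"  [terminal]
29. n15.ok = "mw"  ["mw"]
30. n17.ok = true  [true]
31. n18.tag = -6  [terminal]
32. n19.tag = 0  [terminal]
33. n17.pre = 28  [g₀.tag + 34]
34. n17.mk = "kk"  ["kk"]
35. n17.lim = 17  [g₀.tag + g₁.tag + 23]
36. n12.ok = "kkvv"  [A.mk ++ S₁.ok]
37. n11.ok = "nv"  ["nv"]
38. n2.pre = 28  [A₁.pre + 5]
39. n2.mk = "vnv"  ["v" ++ S.ok]
40. n2.lim = 22  [(if A₀.ok then A₁.lim else A₁.pre) + 9]
41. n0.ok = "mnu"  ["m" ++ b.wid]

22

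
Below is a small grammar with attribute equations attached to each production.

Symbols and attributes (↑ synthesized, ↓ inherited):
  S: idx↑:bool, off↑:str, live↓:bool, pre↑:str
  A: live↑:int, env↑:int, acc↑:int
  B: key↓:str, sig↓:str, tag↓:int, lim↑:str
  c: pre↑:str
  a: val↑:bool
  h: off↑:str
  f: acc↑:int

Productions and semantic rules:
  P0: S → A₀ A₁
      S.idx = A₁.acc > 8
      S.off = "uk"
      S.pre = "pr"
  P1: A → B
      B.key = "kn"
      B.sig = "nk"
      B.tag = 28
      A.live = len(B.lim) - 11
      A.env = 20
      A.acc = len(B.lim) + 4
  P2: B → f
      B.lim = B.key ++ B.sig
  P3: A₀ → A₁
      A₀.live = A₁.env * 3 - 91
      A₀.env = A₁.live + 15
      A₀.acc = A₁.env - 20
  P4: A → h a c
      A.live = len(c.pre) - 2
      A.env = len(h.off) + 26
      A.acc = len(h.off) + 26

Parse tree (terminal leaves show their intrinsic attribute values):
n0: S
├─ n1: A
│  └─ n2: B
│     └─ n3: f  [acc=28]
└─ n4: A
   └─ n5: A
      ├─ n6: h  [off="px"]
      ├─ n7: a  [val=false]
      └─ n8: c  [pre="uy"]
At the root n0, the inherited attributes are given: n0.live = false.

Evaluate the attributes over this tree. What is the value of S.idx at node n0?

false

1. n0.live = false  [given at root]
2. n2.key = "kn"  ["kn"]
3. n2.sig = "nk"  ["nk"]
4. n2.tag = 28  [28]
5. n3.acc = 28  [terminal]
6. n2.lim = "knnk"  [B.key ++ B.sig]
7. n1.live = -7  [len(B.lim) - 11]
8. n1.env = 20  [20]
9. n1.acc = 8  [len(B.lim) + 4]
10. n6.off = "px"  [terminal]
11. n7.val = false  [terminal]
12. n8.pre = "uy"  [terminal]
13. n5.live = 0  [len(c.pre) - 2]
14. n5.env = 28  [len(h.off) + 26]
15. n5.acc = 28  [len(h.off) + 26]
16. n4.live = -7  [A₁.env * 3 - 91]
17. n4.env = 15  [A₁.live + 15]
18. n4.acc = 8  [A₁.env - 20]
19. n0.idx = false  [A₁.acc > 8]
20. n0.off = "uk"  ["uk"]
21. n0.pre = "pr"  ["pr"]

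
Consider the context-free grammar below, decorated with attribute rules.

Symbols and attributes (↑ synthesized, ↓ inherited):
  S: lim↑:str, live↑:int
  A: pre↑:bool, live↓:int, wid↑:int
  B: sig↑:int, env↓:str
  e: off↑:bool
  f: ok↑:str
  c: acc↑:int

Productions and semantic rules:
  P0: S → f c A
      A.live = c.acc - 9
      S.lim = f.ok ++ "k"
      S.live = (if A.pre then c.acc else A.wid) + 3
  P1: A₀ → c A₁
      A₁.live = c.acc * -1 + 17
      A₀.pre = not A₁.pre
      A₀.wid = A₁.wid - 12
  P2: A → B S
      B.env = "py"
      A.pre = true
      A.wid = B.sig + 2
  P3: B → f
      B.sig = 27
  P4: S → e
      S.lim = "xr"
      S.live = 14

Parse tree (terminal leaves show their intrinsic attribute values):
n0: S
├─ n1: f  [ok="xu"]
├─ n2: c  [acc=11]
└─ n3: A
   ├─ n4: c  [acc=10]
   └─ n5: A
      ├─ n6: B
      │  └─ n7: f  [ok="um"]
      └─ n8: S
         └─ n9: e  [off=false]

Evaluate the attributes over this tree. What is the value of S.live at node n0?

1. n1.ok = "xu"  [terminal]
2. n2.acc = 11  [terminal]
3. n3.live = 2  [c.acc - 9]
4. n4.acc = 10  [terminal]
5. n5.live = 7  [c.acc * -1 + 17]
6. n6.env = "py"  ["py"]
7. n7.ok = "um"  [terminal]
8. n6.sig = 27  [27]
9. n9.off = false  [terminal]
10. n8.lim = "xr"  ["xr"]
11. n8.live = 14  [14]
12. n5.pre = true  [true]
13. n5.wid = 29  [B.sig + 2]
14. n3.pre = false  [not A₁.pre]
15. n3.wid = 17  [A₁.wid - 12]
16. n0.lim = "xuk"  [f.ok ++ "k"]
17. n0.live = 20  [(if A.pre then c.acc else A.wid) + 3]

20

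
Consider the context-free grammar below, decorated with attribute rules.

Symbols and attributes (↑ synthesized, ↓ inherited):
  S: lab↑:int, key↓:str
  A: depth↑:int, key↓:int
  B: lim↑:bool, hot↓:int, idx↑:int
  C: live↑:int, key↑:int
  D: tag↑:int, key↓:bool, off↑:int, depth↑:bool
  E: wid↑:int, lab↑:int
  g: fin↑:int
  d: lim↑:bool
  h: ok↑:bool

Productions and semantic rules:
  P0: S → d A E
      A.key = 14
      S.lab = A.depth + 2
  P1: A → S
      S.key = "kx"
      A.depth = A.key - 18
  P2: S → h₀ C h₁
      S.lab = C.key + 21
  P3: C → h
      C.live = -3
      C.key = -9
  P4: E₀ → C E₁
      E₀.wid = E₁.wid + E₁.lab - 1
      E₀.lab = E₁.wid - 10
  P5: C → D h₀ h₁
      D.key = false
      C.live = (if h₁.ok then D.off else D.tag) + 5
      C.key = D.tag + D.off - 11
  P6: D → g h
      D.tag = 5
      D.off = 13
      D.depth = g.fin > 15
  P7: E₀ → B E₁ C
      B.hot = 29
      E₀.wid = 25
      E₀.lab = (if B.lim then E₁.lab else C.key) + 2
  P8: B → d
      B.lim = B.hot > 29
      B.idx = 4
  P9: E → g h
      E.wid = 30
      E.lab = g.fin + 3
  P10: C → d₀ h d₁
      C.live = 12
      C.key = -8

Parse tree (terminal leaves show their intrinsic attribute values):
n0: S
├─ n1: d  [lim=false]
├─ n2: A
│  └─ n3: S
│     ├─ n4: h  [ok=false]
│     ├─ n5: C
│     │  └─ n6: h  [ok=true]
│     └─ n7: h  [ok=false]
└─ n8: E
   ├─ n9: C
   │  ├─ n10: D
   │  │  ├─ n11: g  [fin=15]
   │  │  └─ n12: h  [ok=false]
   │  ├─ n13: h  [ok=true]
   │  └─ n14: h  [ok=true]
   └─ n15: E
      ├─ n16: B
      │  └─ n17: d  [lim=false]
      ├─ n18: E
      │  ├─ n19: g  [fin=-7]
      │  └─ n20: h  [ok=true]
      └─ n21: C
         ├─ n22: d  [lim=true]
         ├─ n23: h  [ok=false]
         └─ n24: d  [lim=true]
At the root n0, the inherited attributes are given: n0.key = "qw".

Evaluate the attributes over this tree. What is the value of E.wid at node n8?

18

1. n0.key = "qw"  [given at root]
2. n1.lim = false  [terminal]
3. n2.key = 14  [14]
4. n3.key = "kx"  ["kx"]
5. n4.ok = false  [terminal]
6. n6.ok = true  [terminal]
7. n5.live = -3  [-3]
8. n5.key = -9  [-9]
9. n7.ok = false  [terminal]
10. n3.lab = 12  [C.key + 21]
11. n2.depth = -4  [A.key - 18]
12. n10.key = false  [false]
13. n11.fin = 15  [terminal]
14. n12.ok = false  [terminal]
15. n10.tag = 5  [5]
16. n10.off = 13  [13]
17. n10.depth = false  [g.fin > 15]
18. n13.ok = true  [terminal]
19. n14.ok = true  [terminal]
20. n9.live = 18  [(if h₁.ok then D.off else D.tag) + 5]
21. n9.key = 7  [D.tag + D.off - 11]
22. n16.hot = 29  [29]
23. n17.lim = false  [terminal]
24. n16.lim = false  [B.hot > 29]
25. n16.idx = 4  [4]
26. n19.fin = -7  [terminal]
27. n20.ok = true  [terminal]
28. n18.wid = 30  [30]
29. n18.lab = -4  [g.fin + 3]
30. n22.lim = true  [terminal]
31. n23.ok = false  [terminal]
32. n24.lim = true  [terminal]
33. n21.live = 12  [12]
34. n21.key = -8  [-8]
35. n15.wid = 25  [25]
36. n15.lab = -6  [(if B.lim then E₁.lab else C.key) + 2]
37. n8.wid = 18  [E₁.wid + E₁.lab - 1]
38. n8.lab = 15  [E₁.wid - 10]
39. n0.lab = -2  [A.depth + 2]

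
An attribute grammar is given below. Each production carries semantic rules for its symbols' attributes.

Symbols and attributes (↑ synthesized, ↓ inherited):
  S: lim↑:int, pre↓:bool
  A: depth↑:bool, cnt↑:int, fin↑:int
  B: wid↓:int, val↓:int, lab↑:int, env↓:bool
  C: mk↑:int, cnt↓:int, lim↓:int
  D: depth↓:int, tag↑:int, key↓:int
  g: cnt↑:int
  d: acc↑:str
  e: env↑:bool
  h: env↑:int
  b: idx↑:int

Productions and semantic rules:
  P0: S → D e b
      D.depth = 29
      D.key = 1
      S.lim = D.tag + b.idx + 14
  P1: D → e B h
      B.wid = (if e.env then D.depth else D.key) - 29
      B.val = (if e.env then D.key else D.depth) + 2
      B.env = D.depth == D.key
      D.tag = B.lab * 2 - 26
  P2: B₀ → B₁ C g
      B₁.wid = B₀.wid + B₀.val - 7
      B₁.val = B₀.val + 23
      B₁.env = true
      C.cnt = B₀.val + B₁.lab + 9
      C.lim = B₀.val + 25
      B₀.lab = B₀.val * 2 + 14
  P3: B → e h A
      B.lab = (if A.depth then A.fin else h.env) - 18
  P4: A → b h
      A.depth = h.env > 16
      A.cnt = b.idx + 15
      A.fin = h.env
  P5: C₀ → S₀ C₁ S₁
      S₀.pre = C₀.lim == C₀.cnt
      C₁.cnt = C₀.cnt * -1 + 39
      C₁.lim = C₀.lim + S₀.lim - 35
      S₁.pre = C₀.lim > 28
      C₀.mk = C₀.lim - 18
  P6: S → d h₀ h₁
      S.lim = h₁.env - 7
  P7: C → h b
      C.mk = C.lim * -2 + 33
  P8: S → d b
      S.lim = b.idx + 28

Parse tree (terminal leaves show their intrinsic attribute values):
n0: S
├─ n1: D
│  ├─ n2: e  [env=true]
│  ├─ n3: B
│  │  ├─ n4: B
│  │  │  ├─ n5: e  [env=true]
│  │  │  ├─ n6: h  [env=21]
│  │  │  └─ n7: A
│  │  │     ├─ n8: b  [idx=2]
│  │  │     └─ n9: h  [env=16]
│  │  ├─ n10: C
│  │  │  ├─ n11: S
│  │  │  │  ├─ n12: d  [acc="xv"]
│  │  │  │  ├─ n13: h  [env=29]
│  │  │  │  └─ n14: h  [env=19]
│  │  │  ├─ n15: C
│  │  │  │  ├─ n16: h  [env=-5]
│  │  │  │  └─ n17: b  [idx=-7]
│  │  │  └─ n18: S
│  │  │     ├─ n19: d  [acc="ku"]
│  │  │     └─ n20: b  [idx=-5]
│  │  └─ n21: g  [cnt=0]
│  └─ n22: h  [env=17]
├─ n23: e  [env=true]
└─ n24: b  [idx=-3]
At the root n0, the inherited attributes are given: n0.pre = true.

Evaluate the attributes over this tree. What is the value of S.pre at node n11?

false

1. n0.pre = true  [given at root]
2. n1.depth = 29  [29]
3. n1.key = 1  [1]
4. n2.env = true  [terminal]
5. n3.wid = 0  [(if e.env then D.depth else D.key) - 29]
6. n3.val = 3  [(if e.env then D.key else D.depth) + 2]
7. n3.env = false  [D.depth == D.key]
8. n4.wid = -4  [B₀.wid + B₀.val - 7]
9. n4.val = 26  [B₀.val + 23]
10. n4.env = true  [true]
11. n5.env = true  [terminal]
12. n6.env = 21  [terminal]
13. n8.idx = 2  [terminal]
14. n9.env = 16  [terminal]
15. n7.depth = false  [h.env > 16]
16. n7.cnt = 17  [b.idx + 15]
17. n7.fin = 16  [h.env]
18. n4.lab = 3  [(if A.depth then A.fin else h.env) - 18]
19. n10.cnt = 15  [B₀.val + B₁.lab + 9]
20. n10.lim = 28  [B₀.val + 25]
21. n11.pre = false  [C₀.lim == C₀.cnt]
22. n12.acc = "xv"  [terminal]
23. n13.env = 29  [terminal]
24. n14.env = 19  [terminal]
25. n11.lim = 12  [h₁.env - 7]
26. n15.cnt = 24  [C₀.cnt * -1 + 39]
27. n15.lim = 5  [C₀.lim + S₀.lim - 35]
28. n16.env = -5  [terminal]
29. n17.idx = -7  [terminal]
30. n15.mk = 23  [C.lim * -2 + 33]
31. n18.pre = false  [C₀.lim > 28]
32. n19.acc = "ku"  [terminal]
33. n20.idx = -5  [terminal]
34. n18.lim = 23  [b.idx + 28]
35. n10.mk = 10  [C₀.lim - 18]
36. n21.cnt = 0  [terminal]
37. n3.lab = 20  [B₀.val * 2 + 14]
38. n22.env = 17  [terminal]
39. n1.tag = 14  [B.lab * 2 - 26]
40. n23.env = true  [terminal]
41. n24.idx = -3  [terminal]
42. n0.lim = 25  [D.tag + b.idx + 14]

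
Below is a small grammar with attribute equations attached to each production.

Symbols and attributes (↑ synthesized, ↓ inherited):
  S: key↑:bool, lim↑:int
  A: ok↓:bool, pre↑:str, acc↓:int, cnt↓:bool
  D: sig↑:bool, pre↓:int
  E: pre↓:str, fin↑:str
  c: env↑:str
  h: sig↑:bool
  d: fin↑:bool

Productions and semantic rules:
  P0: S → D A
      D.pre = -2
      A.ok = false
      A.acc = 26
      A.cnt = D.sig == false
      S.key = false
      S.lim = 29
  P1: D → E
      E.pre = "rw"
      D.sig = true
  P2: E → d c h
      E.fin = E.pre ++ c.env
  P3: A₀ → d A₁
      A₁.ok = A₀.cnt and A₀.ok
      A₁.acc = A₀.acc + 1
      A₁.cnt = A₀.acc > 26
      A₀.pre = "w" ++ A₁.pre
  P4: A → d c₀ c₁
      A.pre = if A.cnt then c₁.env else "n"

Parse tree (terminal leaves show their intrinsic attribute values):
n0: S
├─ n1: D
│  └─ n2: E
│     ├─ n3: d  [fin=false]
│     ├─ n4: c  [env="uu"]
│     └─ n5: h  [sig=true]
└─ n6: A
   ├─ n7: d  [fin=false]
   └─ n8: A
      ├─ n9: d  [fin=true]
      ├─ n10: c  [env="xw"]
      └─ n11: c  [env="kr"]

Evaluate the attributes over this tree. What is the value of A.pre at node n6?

1. n1.pre = -2  [-2]
2. n2.pre = "rw"  ["rw"]
3. n3.fin = false  [terminal]
4. n4.env = "uu"  [terminal]
5. n5.sig = true  [terminal]
6. n2.fin = "rwuu"  [E.pre ++ c.env]
7. n1.sig = true  [true]
8. n6.ok = false  [false]
9. n6.acc = 26  [26]
10. n6.cnt = false  [D.sig == false]
11. n7.fin = false  [terminal]
12. n8.ok = false  [A₀.cnt and A₀.ok]
13. n8.acc = 27  [A₀.acc + 1]
14. n8.cnt = false  [A₀.acc > 26]
15. n9.fin = true  [terminal]
16. n10.env = "xw"  [terminal]
17. n11.env = "kr"  [terminal]
18. n8.pre = "n"  [if A.cnt then c₁.env else "n"]
19. n6.pre = "wn"  ["w" ++ A₁.pre]
20. n0.key = false  [false]
21. n0.lim = 29  [29]

"wn"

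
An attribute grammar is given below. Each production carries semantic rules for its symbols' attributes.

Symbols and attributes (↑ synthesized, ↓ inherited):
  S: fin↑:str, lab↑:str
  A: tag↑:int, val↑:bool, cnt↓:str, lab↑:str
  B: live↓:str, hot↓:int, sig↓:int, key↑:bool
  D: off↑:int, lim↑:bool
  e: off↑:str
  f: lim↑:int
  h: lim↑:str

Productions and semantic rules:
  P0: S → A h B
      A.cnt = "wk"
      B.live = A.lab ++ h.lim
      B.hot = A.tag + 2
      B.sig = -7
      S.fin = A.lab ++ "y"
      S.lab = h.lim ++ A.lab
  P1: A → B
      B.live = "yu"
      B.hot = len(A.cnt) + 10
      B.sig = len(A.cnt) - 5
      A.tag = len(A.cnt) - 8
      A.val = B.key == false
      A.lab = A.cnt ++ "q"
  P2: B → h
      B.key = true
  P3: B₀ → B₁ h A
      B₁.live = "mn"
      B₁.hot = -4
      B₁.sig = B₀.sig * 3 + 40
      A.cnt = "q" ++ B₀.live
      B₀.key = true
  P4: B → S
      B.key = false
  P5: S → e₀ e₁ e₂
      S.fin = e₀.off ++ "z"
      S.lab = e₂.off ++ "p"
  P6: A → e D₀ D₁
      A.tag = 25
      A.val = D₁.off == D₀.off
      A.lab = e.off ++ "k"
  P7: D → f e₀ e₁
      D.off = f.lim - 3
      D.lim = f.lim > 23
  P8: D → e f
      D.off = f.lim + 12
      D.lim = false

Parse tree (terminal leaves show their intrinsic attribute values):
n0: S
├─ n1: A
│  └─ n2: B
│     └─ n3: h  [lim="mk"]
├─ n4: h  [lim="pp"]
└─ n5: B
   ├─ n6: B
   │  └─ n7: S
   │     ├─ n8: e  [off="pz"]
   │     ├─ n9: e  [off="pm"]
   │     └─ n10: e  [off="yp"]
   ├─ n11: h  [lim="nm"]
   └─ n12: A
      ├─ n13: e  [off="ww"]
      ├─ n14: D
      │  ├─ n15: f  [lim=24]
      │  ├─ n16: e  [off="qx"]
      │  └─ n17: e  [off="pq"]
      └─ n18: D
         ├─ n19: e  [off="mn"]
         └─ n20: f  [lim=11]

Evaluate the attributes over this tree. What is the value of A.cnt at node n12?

1. n1.cnt = "wk"  ["wk"]
2. n2.live = "yu"  ["yu"]
3. n2.hot = 12  [len(A.cnt) + 10]
4. n2.sig = -3  [len(A.cnt) - 5]
5. n3.lim = "mk"  [terminal]
6. n2.key = true  [true]
7. n1.tag = -6  [len(A.cnt) - 8]
8. n1.val = false  [B.key == false]
9. n1.lab = "wkq"  [A.cnt ++ "q"]
10. n4.lim = "pp"  [terminal]
11. n5.live = "wkqpp"  [A.lab ++ h.lim]
12. n5.hot = -4  [A.tag + 2]
13. n5.sig = -7  [-7]
14. n6.live = "mn"  ["mn"]
15. n6.hot = -4  [-4]
16. n6.sig = 19  [B₀.sig * 3 + 40]
17. n8.off = "pz"  [terminal]
18. n9.off = "pm"  [terminal]
19. n10.off = "yp"  [terminal]
20. n7.fin = "pzz"  [e₀.off ++ "z"]
21. n7.lab = "ypp"  [e₂.off ++ "p"]
22. n6.key = false  [false]
23. n11.lim = "nm"  [terminal]
24. n12.cnt = "qwkqpp"  ["q" ++ B₀.live]
25. n13.off = "ww"  [terminal]
26. n15.lim = 24  [terminal]
27. n16.off = "qx"  [terminal]
28. n17.off = "pq"  [terminal]
29. n14.off = 21  [f.lim - 3]
30. n14.lim = true  [f.lim > 23]
31. n19.off = "mn"  [terminal]
32. n20.lim = 11  [terminal]
33. n18.off = 23  [f.lim + 12]
34. n18.lim = false  [false]
35. n12.tag = 25  [25]
36. n12.val = false  [D₁.off == D₀.off]
37. n12.lab = "wwk"  [e.off ++ "k"]
38. n5.key = true  [true]
39. n0.fin = "wkqy"  [A.lab ++ "y"]
40. n0.lab = "ppwkq"  [h.lim ++ A.lab]

"qwkqpp"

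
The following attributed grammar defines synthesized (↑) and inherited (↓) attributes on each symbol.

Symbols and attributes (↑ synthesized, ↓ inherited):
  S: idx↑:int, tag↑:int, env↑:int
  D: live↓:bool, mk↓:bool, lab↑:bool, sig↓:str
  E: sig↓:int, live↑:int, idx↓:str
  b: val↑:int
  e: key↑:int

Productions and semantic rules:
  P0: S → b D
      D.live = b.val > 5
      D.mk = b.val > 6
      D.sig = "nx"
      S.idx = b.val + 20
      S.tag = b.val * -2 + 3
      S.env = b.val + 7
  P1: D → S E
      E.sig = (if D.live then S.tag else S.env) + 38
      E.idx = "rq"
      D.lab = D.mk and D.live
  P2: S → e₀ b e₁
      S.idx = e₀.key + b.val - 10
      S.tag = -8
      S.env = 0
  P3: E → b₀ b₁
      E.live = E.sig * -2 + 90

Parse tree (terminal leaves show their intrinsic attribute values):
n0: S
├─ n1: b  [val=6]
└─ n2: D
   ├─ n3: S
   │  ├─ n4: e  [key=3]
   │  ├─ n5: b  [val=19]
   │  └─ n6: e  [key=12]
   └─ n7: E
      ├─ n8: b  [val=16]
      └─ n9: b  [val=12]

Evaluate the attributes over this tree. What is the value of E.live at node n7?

1. n1.val = 6  [terminal]
2. n2.live = true  [b.val > 5]
3. n2.mk = false  [b.val > 6]
4. n2.sig = "nx"  ["nx"]
5. n4.key = 3  [terminal]
6. n5.val = 19  [terminal]
7. n6.key = 12  [terminal]
8. n3.idx = 12  [e₀.key + b.val - 10]
9. n3.tag = -8  [-8]
10. n3.env = 0  [0]
11. n7.sig = 30  [(if D.live then S.tag else S.env) + 38]
12. n7.idx = "rq"  ["rq"]
13. n8.val = 16  [terminal]
14. n9.val = 12  [terminal]
15. n7.live = 30  [E.sig * -2 + 90]
16. n2.lab = false  [D.mk and D.live]
17. n0.idx = 26  [b.val + 20]
18. n0.tag = -9  [b.val * -2 + 3]
19. n0.env = 13  [b.val + 7]

30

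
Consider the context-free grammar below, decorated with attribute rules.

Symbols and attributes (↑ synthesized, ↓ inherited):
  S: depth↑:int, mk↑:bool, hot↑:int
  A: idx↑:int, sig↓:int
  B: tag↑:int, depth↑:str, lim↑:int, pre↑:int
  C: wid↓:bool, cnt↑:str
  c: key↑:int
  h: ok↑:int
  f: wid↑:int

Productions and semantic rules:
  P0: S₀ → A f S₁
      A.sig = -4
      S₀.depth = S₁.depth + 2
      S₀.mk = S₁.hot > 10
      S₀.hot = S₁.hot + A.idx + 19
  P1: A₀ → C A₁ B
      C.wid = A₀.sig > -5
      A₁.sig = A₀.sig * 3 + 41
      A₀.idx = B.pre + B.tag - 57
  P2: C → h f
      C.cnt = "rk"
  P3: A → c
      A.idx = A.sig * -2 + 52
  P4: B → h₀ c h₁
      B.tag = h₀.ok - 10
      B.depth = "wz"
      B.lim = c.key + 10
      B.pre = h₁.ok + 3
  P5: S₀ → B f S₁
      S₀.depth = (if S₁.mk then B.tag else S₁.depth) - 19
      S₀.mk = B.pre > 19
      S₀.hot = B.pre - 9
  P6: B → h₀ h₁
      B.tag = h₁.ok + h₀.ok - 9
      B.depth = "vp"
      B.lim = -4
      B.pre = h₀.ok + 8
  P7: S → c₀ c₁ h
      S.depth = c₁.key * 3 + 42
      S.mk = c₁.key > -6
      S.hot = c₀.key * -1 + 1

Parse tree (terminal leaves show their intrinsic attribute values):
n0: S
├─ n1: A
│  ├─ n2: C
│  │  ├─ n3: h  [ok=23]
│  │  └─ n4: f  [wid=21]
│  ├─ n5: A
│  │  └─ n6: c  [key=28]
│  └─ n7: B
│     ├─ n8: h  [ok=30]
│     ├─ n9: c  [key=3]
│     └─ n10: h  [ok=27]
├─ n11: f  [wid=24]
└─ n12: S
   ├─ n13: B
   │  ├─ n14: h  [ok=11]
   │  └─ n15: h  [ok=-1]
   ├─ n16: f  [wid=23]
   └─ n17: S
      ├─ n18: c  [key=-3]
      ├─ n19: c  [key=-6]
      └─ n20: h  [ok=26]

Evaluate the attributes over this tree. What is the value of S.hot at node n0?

22

1. n1.sig = -4  [-4]
2. n2.wid = true  [A₀.sig > -5]
3. n3.ok = 23  [terminal]
4. n4.wid = 21  [terminal]
5. n2.cnt = "rk"  ["rk"]
6. n5.sig = 29  [A₀.sig * 3 + 41]
7. n6.key = 28  [terminal]
8. n5.idx = -6  [A.sig * -2 + 52]
9. n8.ok = 30  [terminal]
10. n9.key = 3  [terminal]
11. n10.ok = 27  [terminal]
12. n7.tag = 20  [h₀.ok - 10]
13. n7.depth = "wz"  ["wz"]
14. n7.lim = 13  [c.key + 10]
15. n7.pre = 30  [h₁.ok + 3]
16. n1.idx = -7  [B.pre + B.tag - 57]
17. n11.wid = 24  [terminal]
18. n14.ok = 11  [terminal]
19. n15.ok = -1  [terminal]
20. n13.tag = 1  [h₁.ok + h₀.ok - 9]
21. n13.depth = "vp"  ["vp"]
22. n13.lim = -4  [-4]
23. n13.pre = 19  [h₀.ok + 8]
24. n16.wid = 23  [terminal]
25. n18.key = -3  [terminal]
26. n19.key = -6  [terminal]
27. n20.ok = 26  [terminal]
28. n17.depth = 24  [c₁.key * 3 + 42]
29. n17.mk = false  [c₁.key > -6]
30. n17.hot = 4  [c₀.key * -1 + 1]
31. n12.depth = 5  [(if S₁.mk then B.tag else S₁.depth) - 19]
32. n12.mk = false  [B.pre > 19]
33. n12.hot = 10  [B.pre - 9]
34. n0.depth = 7  [S₁.depth + 2]
35. n0.mk = false  [S₁.hot > 10]
36. n0.hot = 22  [S₁.hot + A.idx + 19]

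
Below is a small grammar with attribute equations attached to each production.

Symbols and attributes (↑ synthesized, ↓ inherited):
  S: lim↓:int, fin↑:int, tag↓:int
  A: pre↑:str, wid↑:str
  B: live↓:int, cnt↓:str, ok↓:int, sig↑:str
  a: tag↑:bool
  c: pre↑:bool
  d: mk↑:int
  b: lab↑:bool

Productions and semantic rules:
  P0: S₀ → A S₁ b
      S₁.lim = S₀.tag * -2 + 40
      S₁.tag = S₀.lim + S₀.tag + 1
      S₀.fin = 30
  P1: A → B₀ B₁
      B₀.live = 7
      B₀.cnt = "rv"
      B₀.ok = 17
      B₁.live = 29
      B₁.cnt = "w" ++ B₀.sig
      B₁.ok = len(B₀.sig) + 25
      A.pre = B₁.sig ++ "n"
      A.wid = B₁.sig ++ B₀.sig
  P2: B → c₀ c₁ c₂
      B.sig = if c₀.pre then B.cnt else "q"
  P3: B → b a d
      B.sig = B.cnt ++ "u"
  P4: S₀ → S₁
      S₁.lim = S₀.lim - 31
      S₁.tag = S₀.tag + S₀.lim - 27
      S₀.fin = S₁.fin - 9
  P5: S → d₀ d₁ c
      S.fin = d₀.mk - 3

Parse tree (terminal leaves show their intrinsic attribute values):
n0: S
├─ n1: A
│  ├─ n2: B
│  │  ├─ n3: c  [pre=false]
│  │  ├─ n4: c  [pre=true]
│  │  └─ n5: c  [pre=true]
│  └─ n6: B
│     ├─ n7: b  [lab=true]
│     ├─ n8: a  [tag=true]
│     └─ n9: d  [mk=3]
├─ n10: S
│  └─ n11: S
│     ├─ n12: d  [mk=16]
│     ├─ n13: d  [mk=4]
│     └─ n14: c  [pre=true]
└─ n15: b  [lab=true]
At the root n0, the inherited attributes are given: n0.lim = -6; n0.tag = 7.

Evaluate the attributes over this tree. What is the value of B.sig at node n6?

1. n0.lim = -6  [given at root]
2. n0.tag = 7  [given at root]
3. n2.live = 7  [7]
4. n2.cnt = "rv"  ["rv"]
5. n2.ok = 17  [17]
6. n3.pre = false  [terminal]
7. n4.pre = true  [terminal]
8. n5.pre = true  [terminal]
9. n2.sig = "q"  [if c₀.pre then B.cnt else "q"]
10. n6.live = 29  [29]
11. n6.cnt = "wq"  ["w" ++ B₀.sig]
12. n6.ok = 26  [len(B₀.sig) + 25]
13. n7.lab = true  [terminal]
14. n8.tag = true  [terminal]
15. n9.mk = 3  [terminal]
16. n6.sig = "wqu"  [B.cnt ++ "u"]
17. n1.pre = "wqun"  [B₁.sig ++ "n"]
18. n1.wid = "wquq"  [B₁.sig ++ B₀.sig]
19. n10.lim = 26  [S₀.tag * -2 + 40]
20. n10.tag = 2  [S₀.lim + S₀.tag + 1]
21. n11.lim = -5  [S₀.lim - 31]
22. n11.tag = 1  [S₀.tag + S₀.lim - 27]
23. n12.mk = 16  [terminal]
24. n13.mk = 4  [terminal]
25. n14.pre = true  [terminal]
26. n11.fin = 13  [d₀.mk - 3]
27. n10.fin = 4  [S₁.fin - 9]
28. n15.lab = true  [terminal]
29. n0.fin = 30  [30]

"wqu"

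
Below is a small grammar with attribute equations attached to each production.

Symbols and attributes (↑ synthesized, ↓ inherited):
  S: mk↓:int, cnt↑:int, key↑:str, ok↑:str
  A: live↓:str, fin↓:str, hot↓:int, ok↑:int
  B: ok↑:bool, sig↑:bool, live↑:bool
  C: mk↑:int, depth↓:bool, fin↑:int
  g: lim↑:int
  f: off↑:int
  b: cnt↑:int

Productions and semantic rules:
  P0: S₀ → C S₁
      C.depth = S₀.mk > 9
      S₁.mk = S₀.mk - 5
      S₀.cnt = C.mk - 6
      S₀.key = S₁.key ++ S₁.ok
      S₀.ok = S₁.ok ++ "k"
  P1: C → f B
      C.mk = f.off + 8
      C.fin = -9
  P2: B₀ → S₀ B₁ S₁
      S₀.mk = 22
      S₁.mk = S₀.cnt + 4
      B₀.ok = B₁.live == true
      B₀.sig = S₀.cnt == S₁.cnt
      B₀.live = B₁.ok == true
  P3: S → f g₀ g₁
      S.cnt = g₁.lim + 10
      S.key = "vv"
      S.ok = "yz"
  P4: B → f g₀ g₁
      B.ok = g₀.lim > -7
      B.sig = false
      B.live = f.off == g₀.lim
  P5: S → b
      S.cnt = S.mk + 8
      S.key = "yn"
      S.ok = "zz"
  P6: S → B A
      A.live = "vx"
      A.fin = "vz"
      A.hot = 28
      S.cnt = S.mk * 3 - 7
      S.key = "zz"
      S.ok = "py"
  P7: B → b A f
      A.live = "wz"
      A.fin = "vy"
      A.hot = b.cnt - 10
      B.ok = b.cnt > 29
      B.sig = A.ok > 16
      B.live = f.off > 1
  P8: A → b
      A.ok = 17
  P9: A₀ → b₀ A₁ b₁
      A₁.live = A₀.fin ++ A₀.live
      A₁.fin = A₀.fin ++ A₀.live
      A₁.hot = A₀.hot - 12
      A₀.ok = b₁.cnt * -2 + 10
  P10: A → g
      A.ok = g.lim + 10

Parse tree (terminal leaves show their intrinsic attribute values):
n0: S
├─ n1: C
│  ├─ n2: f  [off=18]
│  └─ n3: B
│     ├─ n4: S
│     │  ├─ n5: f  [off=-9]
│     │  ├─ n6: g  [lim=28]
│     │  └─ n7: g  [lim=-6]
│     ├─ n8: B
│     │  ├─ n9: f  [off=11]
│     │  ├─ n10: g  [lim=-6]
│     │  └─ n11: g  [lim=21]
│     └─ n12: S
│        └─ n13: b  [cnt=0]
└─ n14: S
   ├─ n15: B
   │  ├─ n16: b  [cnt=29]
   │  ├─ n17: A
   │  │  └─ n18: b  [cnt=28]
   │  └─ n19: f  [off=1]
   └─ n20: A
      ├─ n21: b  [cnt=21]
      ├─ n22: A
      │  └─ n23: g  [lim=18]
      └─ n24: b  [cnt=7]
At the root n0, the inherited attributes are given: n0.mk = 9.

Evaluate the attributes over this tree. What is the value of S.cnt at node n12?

16

1. n0.mk = 9  [given at root]
2. n1.depth = false  [S₀.mk > 9]
3. n2.off = 18  [terminal]
4. n4.mk = 22  [22]
5. n5.off = -9  [terminal]
6. n6.lim = 28  [terminal]
7. n7.lim = -6  [terminal]
8. n4.cnt = 4  [g₁.lim + 10]
9. n4.key = "vv"  ["vv"]
10. n4.ok = "yz"  ["yz"]
11. n9.off = 11  [terminal]
12. n10.lim = -6  [terminal]
13. n11.lim = 21  [terminal]
14. n8.ok = true  [g₀.lim > -7]
15. n8.sig = false  [false]
16. n8.live = false  [f.off == g₀.lim]
17. n12.mk = 8  [S₀.cnt + 4]
18. n13.cnt = 0  [terminal]
19. n12.cnt = 16  [S.mk + 8]
20. n12.key = "yn"  ["yn"]
21. n12.ok = "zz"  ["zz"]
22. n3.ok = false  [B₁.live == true]
23. n3.sig = false  [S₀.cnt == S₁.cnt]
24. n3.live = true  [B₁.ok == true]
25. n1.mk = 26  [f.off + 8]
26. n1.fin = -9  [-9]
27. n14.mk = 4  [S₀.mk - 5]
28. n16.cnt = 29  [terminal]
29. n17.live = "wz"  ["wz"]
30. n17.fin = "vy"  ["vy"]
31. n17.hot = 19  [b.cnt - 10]
32. n18.cnt = 28  [terminal]
33. n17.ok = 17  [17]
34. n19.off = 1  [terminal]
35. n15.ok = false  [b.cnt > 29]
36. n15.sig = true  [A.ok > 16]
37. n15.live = false  [f.off > 1]
38. n20.live = "vx"  ["vx"]
39. n20.fin = "vz"  ["vz"]
40. n20.hot = 28  [28]
41. n21.cnt = 21  [terminal]
42. n22.live = "vzvx"  [A₀.fin ++ A₀.live]
43. n22.fin = "vzvx"  [A₀.fin ++ A₀.live]
44. n22.hot = 16  [A₀.hot - 12]
45. n23.lim = 18  [terminal]
46. n22.ok = 28  [g.lim + 10]
47. n24.cnt = 7  [terminal]
48. n20.ok = -4  [b₁.cnt * -2 + 10]
49. n14.cnt = 5  [S.mk * 3 - 7]
50. n14.key = "zz"  ["zz"]
51. n14.ok = "py"  ["py"]
52. n0.cnt = 20  [C.mk - 6]
53. n0.key = "zzpy"  [S₁.key ++ S₁.ok]
54. n0.ok = "pyk"  [S₁.ok ++ "k"]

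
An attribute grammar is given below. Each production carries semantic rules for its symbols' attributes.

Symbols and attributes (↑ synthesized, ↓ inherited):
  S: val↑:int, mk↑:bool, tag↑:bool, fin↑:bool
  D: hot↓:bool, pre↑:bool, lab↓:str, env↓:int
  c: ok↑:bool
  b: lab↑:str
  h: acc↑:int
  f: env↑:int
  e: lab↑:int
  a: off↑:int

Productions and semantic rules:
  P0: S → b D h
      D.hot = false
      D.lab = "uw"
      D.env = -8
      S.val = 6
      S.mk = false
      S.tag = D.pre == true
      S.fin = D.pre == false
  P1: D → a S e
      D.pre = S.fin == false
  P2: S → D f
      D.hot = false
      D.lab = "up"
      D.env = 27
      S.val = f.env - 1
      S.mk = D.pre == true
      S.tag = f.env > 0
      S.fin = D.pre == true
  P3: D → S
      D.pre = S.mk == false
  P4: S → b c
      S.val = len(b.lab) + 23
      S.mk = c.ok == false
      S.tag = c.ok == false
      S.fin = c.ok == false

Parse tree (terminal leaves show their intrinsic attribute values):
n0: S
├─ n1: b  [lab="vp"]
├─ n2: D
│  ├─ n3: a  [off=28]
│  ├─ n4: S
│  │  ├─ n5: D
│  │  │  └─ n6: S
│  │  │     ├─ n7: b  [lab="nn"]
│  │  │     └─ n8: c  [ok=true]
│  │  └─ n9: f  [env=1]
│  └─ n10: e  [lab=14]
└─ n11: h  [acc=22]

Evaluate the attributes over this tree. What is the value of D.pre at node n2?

1. n1.lab = "vp"  [terminal]
2. n2.hot = false  [false]
3. n2.lab = "uw"  ["uw"]
4. n2.env = -8  [-8]
5. n3.off = 28  [terminal]
6. n5.hot = false  [false]
7. n5.lab = "up"  ["up"]
8. n5.env = 27  [27]
9. n7.lab = "nn"  [terminal]
10. n8.ok = true  [terminal]
11. n6.val = 25  [len(b.lab) + 23]
12. n6.mk = false  [c.ok == false]
13. n6.tag = false  [c.ok == false]
14. n6.fin = false  [c.ok == false]
15. n5.pre = true  [S.mk == false]
16. n9.env = 1  [terminal]
17. n4.val = 0  [f.env - 1]
18. n4.mk = true  [D.pre == true]
19. n4.tag = true  [f.env > 0]
20. n4.fin = true  [D.pre == true]
21. n10.lab = 14  [terminal]
22. n2.pre = false  [S.fin == false]
23. n11.acc = 22  [terminal]
24. n0.val = 6  [6]
25. n0.mk = false  [false]
26. n0.tag = false  [D.pre == true]
27. n0.fin = true  [D.pre == false]

false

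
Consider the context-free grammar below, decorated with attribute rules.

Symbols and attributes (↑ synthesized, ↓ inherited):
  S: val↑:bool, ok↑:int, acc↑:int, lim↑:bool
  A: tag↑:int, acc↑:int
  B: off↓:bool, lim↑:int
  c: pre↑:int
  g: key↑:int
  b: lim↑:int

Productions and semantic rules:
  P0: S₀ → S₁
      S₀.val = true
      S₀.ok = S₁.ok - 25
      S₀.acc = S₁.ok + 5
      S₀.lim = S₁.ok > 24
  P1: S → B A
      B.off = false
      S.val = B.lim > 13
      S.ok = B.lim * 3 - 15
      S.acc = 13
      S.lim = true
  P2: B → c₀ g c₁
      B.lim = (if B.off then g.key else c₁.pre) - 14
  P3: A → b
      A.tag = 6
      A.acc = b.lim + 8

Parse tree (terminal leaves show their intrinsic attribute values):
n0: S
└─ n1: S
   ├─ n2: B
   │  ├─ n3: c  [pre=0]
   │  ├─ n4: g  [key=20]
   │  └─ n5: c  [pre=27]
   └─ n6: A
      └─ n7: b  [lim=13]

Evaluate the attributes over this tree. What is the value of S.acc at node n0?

29

1. n2.off = false  [false]
2. n3.pre = 0  [terminal]
3. n4.key = 20  [terminal]
4. n5.pre = 27  [terminal]
5. n2.lim = 13  [(if B.off then g.key else c₁.pre) - 14]
6. n7.lim = 13  [terminal]
7. n6.tag = 6  [6]
8. n6.acc = 21  [b.lim + 8]
9. n1.val = false  [B.lim > 13]
10. n1.ok = 24  [B.lim * 3 - 15]
11. n1.acc = 13  [13]
12. n1.lim = true  [true]
13. n0.val = true  [true]
14. n0.ok = -1  [S₁.ok - 25]
15. n0.acc = 29  [S₁.ok + 5]
16. n0.lim = false  [S₁.ok > 24]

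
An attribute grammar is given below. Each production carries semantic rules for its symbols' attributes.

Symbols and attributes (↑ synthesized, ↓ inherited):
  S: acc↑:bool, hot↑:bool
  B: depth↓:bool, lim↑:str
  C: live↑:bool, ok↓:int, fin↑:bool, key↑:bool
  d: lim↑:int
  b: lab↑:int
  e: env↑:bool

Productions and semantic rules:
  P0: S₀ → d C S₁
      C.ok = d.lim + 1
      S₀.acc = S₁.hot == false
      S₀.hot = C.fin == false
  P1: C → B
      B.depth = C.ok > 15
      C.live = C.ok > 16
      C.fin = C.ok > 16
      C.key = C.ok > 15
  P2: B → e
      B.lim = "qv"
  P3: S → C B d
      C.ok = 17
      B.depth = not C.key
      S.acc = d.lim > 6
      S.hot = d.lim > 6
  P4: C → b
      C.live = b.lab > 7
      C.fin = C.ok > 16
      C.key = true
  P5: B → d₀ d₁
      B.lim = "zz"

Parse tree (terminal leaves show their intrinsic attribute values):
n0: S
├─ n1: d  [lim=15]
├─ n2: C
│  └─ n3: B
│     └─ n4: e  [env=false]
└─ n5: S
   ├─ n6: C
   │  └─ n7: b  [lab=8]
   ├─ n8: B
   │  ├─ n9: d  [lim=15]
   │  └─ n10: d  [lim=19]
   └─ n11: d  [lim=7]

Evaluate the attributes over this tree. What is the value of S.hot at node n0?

true

1. n1.lim = 15  [terminal]
2. n2.ok = 16  [d.lim + 1]
3. n3.depth = true  [C.ok > 15]
4. n4.env = false  [terminal]
5. n3.lim = "qv"  ["qv"]
6. n2.live = false  [C.ok > 16]
7. n2.fin = false  [C.ok > 16]
8. n2.key = true  [C.ok > 15]
9. n6.ok = 17  [17]
10. n7.lab = 8  [terminal]
11. n6.live = true  [b.lab > 7]
12. n6.fin = true  [C.ok > 16]
13. n6.key = true  [true]
14. n8.depth = false  [not C.key]
15. n9.lim = 15  [terminal]
16. n10.lim = 19  [terminal]
17. n8.lim = "zz"  ["zz"]
18. n11.lim = 7  [terminal]
19. n5.acc = true  [d.lim > 6]
20. n5.hot = true  [d.lim > 6]
21. n0.acc = false  [S₁.hot == false]
22. n0.hot = true  [C.fin == false]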